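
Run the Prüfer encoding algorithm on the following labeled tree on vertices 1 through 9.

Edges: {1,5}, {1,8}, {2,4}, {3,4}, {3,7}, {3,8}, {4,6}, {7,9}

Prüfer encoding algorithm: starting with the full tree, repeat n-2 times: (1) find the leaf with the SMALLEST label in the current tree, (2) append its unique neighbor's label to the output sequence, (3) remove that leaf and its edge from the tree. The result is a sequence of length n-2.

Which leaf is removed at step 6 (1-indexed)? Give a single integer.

Step 1: current leaves = {2,5,6,9}. Remove leaf 2 (neighbor: 4).
Step 2: current leaves = {5,6,9}. Remove leaf 5 (neighbor: 1).
Step 3: current leaves = {1,6,9}. Remove leaf 1 (neighbor: 8).
Step 4: current leaves = {6,8,9}. Remove leaf 6 (neighbor: 4).
Step 5: current leaves = {4,8,9}. Remove leaf 4 (neighbor: 3).
Step 6: current leaves = {8,9}. Remove leaf 8 (neighbor: 3).

Answer: 8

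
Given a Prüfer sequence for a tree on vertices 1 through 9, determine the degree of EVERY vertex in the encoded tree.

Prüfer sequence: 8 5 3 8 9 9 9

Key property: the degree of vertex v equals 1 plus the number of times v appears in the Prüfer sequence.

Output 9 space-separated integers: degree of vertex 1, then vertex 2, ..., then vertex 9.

p_1 = 8: count[8] becomes 1
p_2 = 5: count[5] becomes 1
p_3 = 3: count[3] becomes 1
p_4 = 8: count[8] becomes 2
p_5 = 9: count[9] becomes 1
p_6 = 9: count[9] becomes 2
p_7 = 9: count[9] becomes 3
Degrees (1 + count): deg[1]=1+0=1, deg[2]=1+0=1, deg[3]=1+1=2, deg[4]=1+0=1, deg[5]=1+1=2, deg[6]=1+0=1, deg[7]=1+0=1, deg[8]=1+2=3, deg[9]=1+3=4

Answer: 1 1 2 1 2 1 1 3 4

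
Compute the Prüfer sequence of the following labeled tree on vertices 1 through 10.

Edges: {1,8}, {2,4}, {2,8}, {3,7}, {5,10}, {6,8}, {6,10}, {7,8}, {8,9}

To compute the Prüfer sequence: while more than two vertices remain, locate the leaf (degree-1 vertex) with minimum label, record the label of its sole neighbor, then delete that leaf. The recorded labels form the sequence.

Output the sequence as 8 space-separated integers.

Step 1: leaves = {1,3,4,5,9}. Remove smallest leaf 1, emit neighbor 8.
Step 2: leaves = {3,4,5,9}. Remove smallest leaf 3, emit neighbor 7.
Step 3: leaves = {4,5,7,9}. Remove smallest leaf 4, emit neighbor 2.
Step 4: leaves = {2,5,7,9}. Remove smallest leaf 2, emit neighbor 8.
Step 5: leaves = {5,7,9}. Remove smallest leaf 5, emit neighbor 10.
Step 6: leaves = {7,9,10}. Remove smallest leaf 7, emit neighbor 8.
Step 7: leaves = {9,10}. Remove smallest leaf 9, emit neighbor 8.
Step 8: leaves = {8,10}. Remove smallest leaf 8, emit neighbor 6.
Done: 2 vertices remain (6, 10). Sequence = [8 7 2 8 10 8 8 6]

Answer: 8 7 2 8 10 8 8 6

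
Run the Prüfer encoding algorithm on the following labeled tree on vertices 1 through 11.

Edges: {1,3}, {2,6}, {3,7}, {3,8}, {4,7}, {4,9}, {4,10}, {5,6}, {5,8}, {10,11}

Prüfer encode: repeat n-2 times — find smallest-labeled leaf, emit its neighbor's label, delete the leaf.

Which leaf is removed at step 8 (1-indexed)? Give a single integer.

Answer: 9

Derivation:
Step 1: current leaves = {1,2,9,11}. Remove leaf 1 (neighbor: 3).
Step 2: current leaves = {2,9,11}. Remove leaf 2 (neighbor: 6).
Step 3: current leaves = {6,9,11}. Remove leaf 6 (neighbor: 5).
Step 4: current leaves = {5,9,11}. Remove leaf 5 (neighbor: 8).
Step 5: current leaves = {8,9,11}. Remove leaf 8 (neighbor: 3).
Step 6: current leaves = {3,9,11}. Remove leaf 3 (neighbor: 7).
Step 7: current leaves = {7,9,11}. Remove leaf 7 (neighbor: 4).
Step 8: current leaves = {9,11}. Remove leaf 9 (neighbor: 4).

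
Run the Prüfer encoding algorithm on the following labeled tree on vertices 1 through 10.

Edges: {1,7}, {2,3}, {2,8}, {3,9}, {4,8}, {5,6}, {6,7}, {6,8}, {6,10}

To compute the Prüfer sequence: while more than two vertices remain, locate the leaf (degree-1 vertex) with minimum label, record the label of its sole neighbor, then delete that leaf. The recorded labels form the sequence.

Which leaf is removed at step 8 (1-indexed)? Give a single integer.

Step 1: current leaves = {1,4,5,9,10}. Remove leaf 1 (neighbor: 7).
Step 2: current leaves = {4,5,7,9,10}. Remove leaf 4 (neighbor: 8).
Step 3: current leaves = {5,7,9,10}. Remove leaf 5 (neighbor: 6).
Step 4: current leaves = {7,9,10}. Remove leaf 7 (neighbor: 6).
Step 5: current leaves = {9,10}. Remove leaf 9 (neighbor: 3).
Step 6: current leaves = {3,10}. Remove leaf 3 (neighbor: 2).
Step 7: current leaves = {2,10}. Remove leaf 2 (neighbor: 8).
Step 8: current leaves = {8,10}. Remove leaf 8 (neighbor: 6).

Answer: 8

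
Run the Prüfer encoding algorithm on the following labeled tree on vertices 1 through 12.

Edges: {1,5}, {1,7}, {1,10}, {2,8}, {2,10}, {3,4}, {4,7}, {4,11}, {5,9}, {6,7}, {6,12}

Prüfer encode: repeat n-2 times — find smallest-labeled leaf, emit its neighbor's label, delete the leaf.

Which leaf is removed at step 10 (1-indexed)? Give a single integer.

Answer: 7

Derivation:
Step 1: current leaves = {3,8,9,11,12}. Remove leaf 3 (neighbor: 4).
Step 2: current leaves = {8,9,11,12}. Remove leaf 8 (neighbor: 2).
Step 3: current leaves = {2,9,11,12}. Remove leaf 2 (neighbor: 10).
Step 4: current leaves = {9,10,11,12}. Remove leaf 9 (neighbor: 5).
Step 5: current leaves = {5,10,11,12}. Remove leaf 5 (neighbor: 1).
Step 6: current leaves = {10,11,12}. Remove leaf 10 (neighbor: 1).
Step 7: current leaves = {1,11,12}. Remove leaf 1 (neighbor: 7).
Step 8: current leaves = {11,12}. Remove leaf 11 (neighbor: 4).
Step 9: current leaves = {4,12}. Remove leaf 4 (neighbor: 7).
Step 10: current leaves = {7,12}. Remove leaf 7 (neighbor: 6).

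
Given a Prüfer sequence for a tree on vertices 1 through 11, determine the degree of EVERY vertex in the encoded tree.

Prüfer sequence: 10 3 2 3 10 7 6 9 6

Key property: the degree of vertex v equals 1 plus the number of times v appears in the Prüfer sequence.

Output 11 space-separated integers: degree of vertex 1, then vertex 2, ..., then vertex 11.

p_1 = 10: count[10] becomes 1
p_2 = 3: count[3] becomes 1
p_3 = 2: count[2] becomes 1
p_4 = 3: count[3] becomes 2
p_5 = 10: count[10] becomes 2
p_6 = 7: count[7] becomes 1
p_7 = 6: count[6] becomes 1
p_8 = 9: count[9] becomes 1
p_9 = 6: count[6] becomes 2
Degrees (1 + count): deg[1]=1+0=1, deg[2]=1+1=2, deg[3]=1+2=3, deg[4]=1+0=1, deg[5]=1+0=1, deg[6]=1+2=3, deg[7]=1+1=2, deg[8]=1+0=1, deg[9]=1+1=2, deg[10]=1+2=3, deg[11]=1+0=1

Answer: 1 2 3 1 1 3 2 1 2 3 1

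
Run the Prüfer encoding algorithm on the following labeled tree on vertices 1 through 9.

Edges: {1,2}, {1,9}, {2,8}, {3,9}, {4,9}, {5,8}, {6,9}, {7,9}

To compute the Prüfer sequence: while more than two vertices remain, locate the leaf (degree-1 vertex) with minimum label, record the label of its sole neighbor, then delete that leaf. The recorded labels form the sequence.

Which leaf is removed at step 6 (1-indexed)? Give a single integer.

Step 1: current leaves = {3,4,5,6,7}. Remove leaf 3 (neighbor: 9).
Step 2: current leaves = {4,5,6,7}. Remove leaf 4 (neighbor: 9).
Step 3: current leaves = {5,6,7}. Remove leaf 5 (neighbor: 8).
Step 4: current leaves = {6,7,8}. Remove leaf 6 (neighbor: 9).
Step 5: current leaves = {7,8}. Remove leaf 7 (neighbor: 9).
Step 6: current leaves = {8,9}. Remove leaf 8 (neighbor: 2).

Answer: 8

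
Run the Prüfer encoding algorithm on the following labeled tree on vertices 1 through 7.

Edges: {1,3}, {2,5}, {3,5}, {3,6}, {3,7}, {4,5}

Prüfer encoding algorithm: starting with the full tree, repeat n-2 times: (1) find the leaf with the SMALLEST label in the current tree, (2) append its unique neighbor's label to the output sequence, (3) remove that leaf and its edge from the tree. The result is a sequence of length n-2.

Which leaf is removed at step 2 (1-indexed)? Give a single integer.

Answer: 2

Derivation:
Step 1: current leaves = {1,2,4,6,7}. Remove leaf 1 (neighbor: 3).
Step 2: current leaves = {2,4,6,7}. Remove leaf 2 (neighbor: 5).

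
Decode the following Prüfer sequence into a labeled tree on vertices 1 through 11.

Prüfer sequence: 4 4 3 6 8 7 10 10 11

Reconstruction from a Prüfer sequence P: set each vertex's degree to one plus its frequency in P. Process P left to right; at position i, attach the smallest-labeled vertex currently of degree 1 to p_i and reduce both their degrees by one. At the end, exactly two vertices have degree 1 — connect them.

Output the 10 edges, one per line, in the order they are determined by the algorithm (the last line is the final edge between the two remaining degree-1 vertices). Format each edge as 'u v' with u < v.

Answer: 1 4
2 4
3 4
3 6
5 8
6 7
7 10
8 10
9 11
10 11

Derivation:
Initial degrees: {1:1, 2:1, 3:2, 4:3, 5:1, 6:2, 7:2, 8:2, 9:1, 10:3, 11:2}
Step 1: smallest deg-1 vertex = 1, p_1 = 4. Add edge {1,4}. Now deg[1]=0, deg[4]=2.
Step 2: smallest deg-1 vertex = 2, p_2 = 4. Add edge {2,4}. Now deg[2]=0, deg[4]=1.
Step 3: smallest deg-1 vertex = 4, p_3 = 3. Add edge {3,4}. Now deg[4]=0, deg[3]=1.
Step 4: smallest deg-1 vertex = 3, p_4 = 6. Add edge {3,6}. Now deg[3]=0, deg[6]=1.
Step 5: smallest deg-1 vertex = 5, p_5 = 8. Add edge {5,8}. Now deg[5]=0, deg[8]=1.
Step 6: smallest deg-1 vertex = 6, p_6 = 7. Add edge {6,7}. Now deg[6]=0, deg[7]=1.
Step 7: smallest deg-1 vertex = 7, p_7 = 10. Add edge {7,10}. Now deg[7]=0, deg[10]=2.
Step 8: smallest deg-1 vertex = 8, p_8 = 10. Add edge {8,10}. Now deg[8]=0, deg[10]=1.
Step 9: smallest deg-1 vertex = 9, p_9 = 11. Add edge {9,11}. Now deg[9]=0, deg[11]=1.
Final: two remaining deg-1 vertices are 10, 11. Add edge {10,11}.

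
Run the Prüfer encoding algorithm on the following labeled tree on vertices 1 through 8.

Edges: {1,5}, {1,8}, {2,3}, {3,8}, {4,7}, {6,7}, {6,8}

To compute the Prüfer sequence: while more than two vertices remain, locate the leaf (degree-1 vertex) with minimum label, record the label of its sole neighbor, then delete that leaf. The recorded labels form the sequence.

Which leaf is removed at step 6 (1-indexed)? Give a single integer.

Step 1: current leaves = {2,4,5}. Remove leaf 2 (neighbor: 3).
Step 2: current leaves = {3,4,5}. Remove leaf 3 (neighbor: 8).
Step 3: current leaves = {4,5}. Remove leaf 4 (neighbor: 7).
Step 4: current leaves = {5,7}. Remove leaf 5 (neighbor: 1).
Step 5: current leaves = {1,7}. Remove leaf 1 (neighbor: 8).
Step 6: current leaves = {7,8}. Remove leaf 7 (neighbor: 6).

Answer: 7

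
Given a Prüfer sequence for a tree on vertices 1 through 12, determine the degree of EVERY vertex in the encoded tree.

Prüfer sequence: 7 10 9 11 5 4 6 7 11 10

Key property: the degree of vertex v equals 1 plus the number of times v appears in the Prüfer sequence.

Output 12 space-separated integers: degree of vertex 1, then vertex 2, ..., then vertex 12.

Answer: 1 1 1 2 2 2 3 1 2 3 3 1

Derivation:
p_1 = 7: count[7] becomes 1
p_2 = 10: count[10] becomes 1
p_3 = 9: count[9] becomes 1
p_4 = 11: count[11] becomes 1
p_5 = 5: count[5] becomes 1
p_6 = 4: count[4] becomes 1
p_7 = 6: count[6] becomes 1
p_8 = 7: count[7] becomes 2
p_9 = 11: count[11] becomes 2
p_10 = 10: count[10] becomes 2
Degrees (1 + count): deg[1]=1+0=1, deg[2]=1+0=1, deg[3]=1+0=1, deg[4]=1+1=2, deg[5]=1+1=2, deg[6]=1+1=2, deg[7]=1+2=3, deg[8]=1+0=1, deg[9]=1+1=2, deg[10]=1+2=3, deg[11]=1+2=3, deg[12]=1+0=1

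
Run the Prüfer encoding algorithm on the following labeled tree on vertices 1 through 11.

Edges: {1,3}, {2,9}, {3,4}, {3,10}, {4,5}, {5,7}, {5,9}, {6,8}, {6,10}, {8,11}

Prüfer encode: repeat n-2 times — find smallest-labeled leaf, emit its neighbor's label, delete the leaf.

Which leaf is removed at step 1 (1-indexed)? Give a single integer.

Step 1: current leaves = {1,2,7,11}. Remove leaf 1 (neighbor: 3).

Answer: 1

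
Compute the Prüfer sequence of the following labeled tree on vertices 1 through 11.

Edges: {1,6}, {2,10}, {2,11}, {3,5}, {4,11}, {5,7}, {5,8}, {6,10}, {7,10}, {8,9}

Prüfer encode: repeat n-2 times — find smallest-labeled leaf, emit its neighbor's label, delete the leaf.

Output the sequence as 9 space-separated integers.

Step 1: leaves = {1,3,4,9}. Remove smallest leaf 1, emit neighbor 6.
Step 2: leaves = {3,4,6,9}. Remove smallest leaf 3, emit neighbor 5.
Step 3: leaves = {4,6,9}. Remove smallest leaf 4, emit neighbor 11.
Step 4: leaves = {6,9,11}. Remove smallest leaf 6, emit neighbor 10.
Step 5: leaves = {9,11}. Remove smallest leaf 9, emit neighbor 8.
Step 6: leaves = {8,11}. Remove smallest leaf 8, emit neighbor 5.
Step 7: leaves = {5,11}. Remove smallest leaf 5, emit neighbor 7.
Step 8: leaves = {7,11}. Remove smallest leaf 7, emit neighbor 10.
Step 9: leaves = {10,11}. Remove smallest leaf 10, emit neighbor 2.
Done: 2 vertices remain (2, 11). Sequence = [6 5 11 10 8 5 7 10 2]

Answer: 6 5 11 10 8 5 7 10 2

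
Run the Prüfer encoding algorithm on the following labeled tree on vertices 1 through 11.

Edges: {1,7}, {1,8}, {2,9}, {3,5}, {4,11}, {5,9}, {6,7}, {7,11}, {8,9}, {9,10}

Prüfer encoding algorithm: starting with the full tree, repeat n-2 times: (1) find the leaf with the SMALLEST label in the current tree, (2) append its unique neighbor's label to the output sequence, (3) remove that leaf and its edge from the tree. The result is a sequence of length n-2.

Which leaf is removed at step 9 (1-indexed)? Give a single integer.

Answer: 1

Derivation:
Step 1: current leaves = {2,3,4,6,10}. Remove leaf 2 (neighbor: 9).
Step 2: current leaves = {3,4,6,10}. Remove leaf 3 (neighbor: 5).
Step 3: current leaves = {4,5,6,10}. Remove leaf 4 (neighbor: 11).
Step 4: current leaves = {5,6,10,11}. Remove leaf 5 (neighbor: 9).
Step 5: current leaves = {6,10,11}. Remove leaf 6 (neighbor: 7).
Step 6: current leaves = {10,11}. Remove leaf 10 (neighbor: 9).
Step 7: current leaves = {9,11}. Remove leaf 9 (neighbor: 8).
Step 8: current leaves = {8,11}. Remove leaf 8 (neighbor: 1).
Step 9: current leaves = {1,11}. Remove leaf 1 (neighbor: 7).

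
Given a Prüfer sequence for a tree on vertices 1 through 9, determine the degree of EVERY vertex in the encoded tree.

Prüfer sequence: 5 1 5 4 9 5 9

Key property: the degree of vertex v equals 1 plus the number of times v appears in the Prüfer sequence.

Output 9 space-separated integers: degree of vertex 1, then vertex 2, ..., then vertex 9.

Answer: 2 1 1 2 4 1 1 1 3

Derivation:
p_1 = 5: count[5] becomes 1
p_2 = 1: count[1] becomes 1
p_3 = 5: count[5] becomes 2
p_4 = 4: count[4] becomes 1
p_5 = 9: count[9] becomes 1
p_6 = 5: count[5] becomes 3
p_7 = 9: count[9] becomes 2
Degrees (1 + count): deg[1]=1+1=2, deg[2]=1+0=1, deg[3]=1+0=1, deg[4]=1+1=2, deg[5]=1+3=4, deg[6]=1+0=1, deg[7]=1+0=1, deg[8]=1+0=1, deg[9]=1+2=3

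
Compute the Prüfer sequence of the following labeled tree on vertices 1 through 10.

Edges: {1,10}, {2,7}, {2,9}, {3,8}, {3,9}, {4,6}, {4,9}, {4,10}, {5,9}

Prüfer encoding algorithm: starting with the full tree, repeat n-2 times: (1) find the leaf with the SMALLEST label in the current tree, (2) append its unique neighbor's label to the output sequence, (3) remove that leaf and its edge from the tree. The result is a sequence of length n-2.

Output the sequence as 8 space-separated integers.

Step 1: leaves = {1,5,6,7,8}. Remove smallest leaf 1, emit neighbor 10.
Step 2: leaves = {5,6,7,8,10}. Remove smallest leaf 5, emit neighbor 9.
Step 3: leaves = {6,7,8,10}. Remove smallest leaf 6, emit neighbor 4.
Step 4: leaves = {7,8,10}. Remove smallest leaf 7, emit neighbor 2.
Step 5: leaves = {2,8,10}. Remove smallest leaf 2, emit neighbor 9.
Step 6: leaves = {8,10}. Remove smallest leaf 8, emit neighbor 3.
Step 7: leaves = {3,10}. Remove smallest leaf 3, emit neighbor 9.
Step 8: leaves = {9,10}. Remove smallest leaf 9, emit neighbor 4.
Done: 2 vertices remain (4, 10). Sequence = [10 9 4 2 9 3 9 4]

Answer: 10 9 4 2 9 3 9 4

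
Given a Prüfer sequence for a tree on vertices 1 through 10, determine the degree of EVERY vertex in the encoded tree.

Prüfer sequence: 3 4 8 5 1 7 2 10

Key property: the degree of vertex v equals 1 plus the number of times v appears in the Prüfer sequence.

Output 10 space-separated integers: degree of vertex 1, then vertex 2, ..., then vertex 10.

Answer: 2 2 2 2 2 1 2 2 1 2

Derivation:
p_1 = 3: count[3] becomes 1
p_2 = 4: count[4] becomes 1
p_3 = 8: count[8] becomes 1
p_4 = 5: count[5] becomes 1
p_5 = 1: count[1] becomes 1
p_6 = 7: count[7] becomes 1
p_7 = 2: count[2] becomes 1
p_8 = 10: count[10] becomes 1
Degrees (1 + count): deg[1]=1+1=2, deg[2]=1+1=2, deg[3]=1+1=2, deg[4]=1+1=2, deg[5]=1+1=2, deg[6]=1+0=1, deg[7]=1+1=2, deg[8]=1+1=2, deg[9]=1+0=1, deg[10]=1+1=2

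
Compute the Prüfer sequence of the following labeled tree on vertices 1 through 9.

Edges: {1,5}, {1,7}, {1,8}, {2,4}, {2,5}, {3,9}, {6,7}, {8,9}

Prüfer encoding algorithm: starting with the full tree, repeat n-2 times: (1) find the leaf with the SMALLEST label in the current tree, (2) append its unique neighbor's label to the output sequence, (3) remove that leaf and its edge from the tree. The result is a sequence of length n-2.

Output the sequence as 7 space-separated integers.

Answer: 9 2 5 1 7 1 8

Derivation:
Step 1: leaves = {3,4,6}. Remove smallest leaf 3, emit neighbor 9.
Step 2: leaves = {4,6,9}. Remove smallest leaf 4, emit neighbor 2.
Step 3: leaves = {2,6,9}. Remove smallest leaf 2, emit neighbor 5.
Step 4: leaves = {5,6,9}. Remove smallest leaf 5, emit neighbor 1.
Step 5: leaves = {6,9}. Remove smallest leaf 6, emit neighbor 7.
Step 6: leaves = {7,9}. Remove smallest leaf 7, emit neighbor 1.
Step 7: leaves = {1,9}. Remove smallest leaf 1, emit neighbor 8.
Done: 2 vertices remain (8, 9). Sequence = [9 2 5 1 7 1 8]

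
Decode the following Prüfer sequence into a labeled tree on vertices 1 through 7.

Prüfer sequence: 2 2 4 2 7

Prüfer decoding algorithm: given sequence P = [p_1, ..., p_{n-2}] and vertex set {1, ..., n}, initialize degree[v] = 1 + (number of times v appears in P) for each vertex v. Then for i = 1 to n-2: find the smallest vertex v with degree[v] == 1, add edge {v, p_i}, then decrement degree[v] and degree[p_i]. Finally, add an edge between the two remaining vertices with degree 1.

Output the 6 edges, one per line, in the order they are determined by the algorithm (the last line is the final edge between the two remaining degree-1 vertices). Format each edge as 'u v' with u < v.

Initial degrees: {1:1, 2:4, 3:1, 4:2, 5:1, 6:1, 7:2}
Step 1: smallest deg-1 vertex = 1, p_1 = 2. Add edge {1,2}. Now deg[1]=0, deg[2]=3.
Step 2: smallest deg-1 vertex = 3, p_2 = 2. Add edge {2,3}. Now deg[3]=0, deg[2]=2.
Step 3: smallest deg-1 vertex = 5, p_3 = 4. Add edge {4,5}. Now deg[5]=0, deg[4]=1.
Step 4: smallest deg-1 vertex = 4, p_4 = 2. Add edge {2,4}. Now deg[4]=0, deg[2]=1.
Step 5: smallest deg-1 vertex = 2, p_5 = 7. Add edge {2,7}. Now deg[2]=0, deg[7]=1.
Final: two remaining deg-1 vertices are 6, 7. Add edge {6,7}.

Answer: 1 2
2 3
4 5
2 4
2 7
6 7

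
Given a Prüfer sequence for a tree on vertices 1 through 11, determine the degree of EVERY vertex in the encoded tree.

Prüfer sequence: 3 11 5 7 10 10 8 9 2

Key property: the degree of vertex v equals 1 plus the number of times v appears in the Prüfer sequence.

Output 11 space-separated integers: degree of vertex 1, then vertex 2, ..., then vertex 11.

p_1 = 3: count[3] becomes 1
p_2 = 11: count[11] becomes 1
p_3 = 5: count[5] becomes 1
p_4 = 7: count[7] becomes 1
p_5 = 10: count[10] becomes 1
p_6 = 10: count[10] becomes 2
p_7 = 8: count[8] becomes 1
p_8 = 9: count[9] becomes 1
p_9 = 2: count[2] becomes 1
Degrees (1 + count): deg[1]=1+0=1, deg[2]=1+1=2, deg[3]=1+1=2, deg[4]=1+0=1, deg[5]=1+1=2, deg[6]=1+0=1, deg[7]=1+1=2, deg[8]=1+1=2, deg[9]=1+1=2, deg[10]=1+2=3, deg[11]=1+1=2

Answer: 1 2 2 1 2 1 2 2 2 3 2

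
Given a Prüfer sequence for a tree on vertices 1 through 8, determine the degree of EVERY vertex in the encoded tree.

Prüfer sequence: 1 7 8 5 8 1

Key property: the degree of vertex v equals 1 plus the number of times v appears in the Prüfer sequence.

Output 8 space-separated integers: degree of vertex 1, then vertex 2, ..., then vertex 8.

Answer: 3 1 1 1 2 1 2 3

Derivation:
p_1 = 1: count[1] becomes 1
p_2 = 7: count[7] becomes 1
p_3 = 8: count[8] becomes 1
p_4 = 5: count[5] becomes 1
p_5 = 8: count[8] becomes 2
p_6 = 1: count[1] becomes 2
Degrees (1 + count): deg[1]=1+2=3, deg[2]=1+0=1, deg[3]=1+0=1, deg[4]=1+0=1, deg[5]=1+1=2, deg[6]=1+0=1, deg[7]=1+1=2, deg[8]=1+2=3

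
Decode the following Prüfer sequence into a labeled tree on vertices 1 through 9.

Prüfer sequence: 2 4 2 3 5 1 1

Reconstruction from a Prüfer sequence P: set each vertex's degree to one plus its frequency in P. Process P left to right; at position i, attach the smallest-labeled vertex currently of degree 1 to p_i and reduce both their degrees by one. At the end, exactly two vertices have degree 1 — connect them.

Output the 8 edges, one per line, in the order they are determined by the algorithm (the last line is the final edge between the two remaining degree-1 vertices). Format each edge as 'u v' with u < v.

Initial degrees: {1:3, 2:3, 3:2, 4:2, 5:2, 6:1, 7:1, 8:1, 9:1}
Step 1: smallest deg-1 vertex = 6, p_1 = 2. Add edge {2,6}. Now deg[6]=0, deg[2]=2.
Step 2: smallest deg-1 vertex = 7, p_2 = 4. Add edge {4,7}. Now deg[7]=0, deg[4]=1.
Step 3: smallest deg-1 vertex = 4, p_3 = 2. Add edge {2,4}. Now deg[4]=0, deg[2]=1.
Step 4: smallest deg-1 vertex = 2, p_4 = 3. Add edge {2,3}. Now deg[2]=0, deg[3]=1.
Step 5: smallest deg-1 vertex = 3, p_5 = 5. Add edge {3,5}. Now deg[3]=0, deg[5]=1.
Step 6: smallest deg-1 vertex = 5, p_6 = 1. Add edge {1,5}. Now deg[5]=0, deg[1]=2.
Step 7: smallest deg-1 vertex = 8, p_7 = 1. Add edge {1,8}. Now deg[8]=0, deg[1]=1.
Final: two remaining deg-1 vertices are 1, 9. Add edge {1,9}.

Answer: 2 6
4 7
2 4
2 3
3 5
1 5
1 8
1 9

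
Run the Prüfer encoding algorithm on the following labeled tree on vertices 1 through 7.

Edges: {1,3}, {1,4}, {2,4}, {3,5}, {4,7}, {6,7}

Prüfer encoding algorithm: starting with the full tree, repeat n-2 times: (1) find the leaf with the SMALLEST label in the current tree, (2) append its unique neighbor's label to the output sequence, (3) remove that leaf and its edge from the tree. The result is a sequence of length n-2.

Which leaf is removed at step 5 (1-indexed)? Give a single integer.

Step 1: current leaves = {2,5,6}. Remove leaf 2 (neighbor: 4).
Step 2: current leaves = {5,6}. Remove leaf 5 (neighbor: 3).
Step 3: current leaves = {3,6}. Remove leaf 3 (neighbor: 1).
Step 4: current leaves = {1,6}. Remove leaf 1 (neighbor: 4).
Step 5: current leaves = {4,6}. Remove leaf 4 (neighbor: 7).

Answer: 4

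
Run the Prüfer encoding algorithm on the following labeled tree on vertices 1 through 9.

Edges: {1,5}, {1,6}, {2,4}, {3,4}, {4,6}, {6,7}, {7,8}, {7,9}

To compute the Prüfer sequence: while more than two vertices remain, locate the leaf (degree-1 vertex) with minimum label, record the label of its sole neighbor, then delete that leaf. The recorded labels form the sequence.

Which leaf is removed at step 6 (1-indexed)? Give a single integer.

Answer: 6

Derivation:
Step 1: current leaves = {2,3,5,8,9}. Remove leaf 2 (neighbor: 4).
Step 2: current leaves = {3,5,8,9}. Remove leaf 3 (neighbor: 4).
Step 3: current leaves = {4,5,8,9}. Remove leaf 4 (neighbor: 6).
Step 4: current leaves = {5,8,9}. Remove leaf 5 (neighbor: 1).
Step 5: current leaves = {1,8,9}. Remove leaf 1 (neighbor: 6).
Step 6: current leaves = {6,8,9}. Remove leaf 6 (neighbor: 7).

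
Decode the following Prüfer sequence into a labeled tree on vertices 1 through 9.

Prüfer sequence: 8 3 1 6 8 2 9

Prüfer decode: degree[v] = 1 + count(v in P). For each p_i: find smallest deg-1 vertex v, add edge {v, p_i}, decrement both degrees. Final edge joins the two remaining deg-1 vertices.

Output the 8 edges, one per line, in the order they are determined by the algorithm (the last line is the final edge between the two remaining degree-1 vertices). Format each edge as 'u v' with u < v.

Initial degrees: {1:2, 2:2, 3:2, 4:1, 5:1, 6:2, 7:1, 8:3, 9:2}
Step 1: smallest deg-1 vertex = 4, p_1 = 8. Add edge {4,8}. Now deg[4]=0, deg[8]=2.
Step 2: smallest deg-1 vertex = 5, p_2 = 3. Add edge {3,5}. Now deg[5]=0, deg[3]=1.
Step 3: smallest deg-1 vertex = 3, p_3 = 1. Add edge {1,3}. Now deg[3]=0, deg[1]=1.
Step 4: smallest deg-1 vertex = 1, p_4 = 6. Add edge {1,6}. Now deg[1]=0, deg[6]=1.
Step 5: smallest deg-1 vertex = 6, p_5 = 8. Add edge {6,8}. Now deg[6]=0, deg[8]=1.
Step 6: smallest deg-1 vertex = 7, p_6 = 2. Add edge {2,7}. Now deg[7]=0, deg[2]=1.
Step 7: smallest deg-1 vertex = 2, p_7 = 9. Add edge {2,9}. Now deg[2]=0, deg[9]=1.
Final: two remaining deg-1 vertices are 8, 9. Add edge {8,9}.

Answer: 4 8
3 5
1 3
1 6
6 8
2 7
2 9
8 9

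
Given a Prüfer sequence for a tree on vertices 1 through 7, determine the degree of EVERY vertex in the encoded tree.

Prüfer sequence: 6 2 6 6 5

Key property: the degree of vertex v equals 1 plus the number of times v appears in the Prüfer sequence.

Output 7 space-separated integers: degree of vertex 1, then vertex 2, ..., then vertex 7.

Answer: 1 2 1 1 2 4 1

Derivation:
p_1 = 6: count[6] becomes 1
p_2 = 2: count[2] becomes 1
p_3 = 6: count[6] becomes 2
p_4 = 6: count[6] becomes 3
p_5 = 5: count[5] becomes 1
Degrees (1 + count): deg[1]=1+0=1, deg[2]=1+1=2, deg[3]=1+0=1, deg[4]=1+0=1, deg[5]=1+1=2, deg[6]=1+3=4, deg[7]=1+0=1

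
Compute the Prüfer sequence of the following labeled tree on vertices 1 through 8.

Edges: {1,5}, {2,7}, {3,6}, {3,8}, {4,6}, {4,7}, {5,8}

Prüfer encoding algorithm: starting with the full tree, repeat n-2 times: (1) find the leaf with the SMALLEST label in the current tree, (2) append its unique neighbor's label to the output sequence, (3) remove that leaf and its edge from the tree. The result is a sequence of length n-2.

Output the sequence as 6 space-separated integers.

Step 1: leaves = {1,2}. Remove smallest leaf 1, emit neighbor 5.
Step 2: leaves = {2,5}. Remove smallest leaf 2, emit neighbor 7.
Step 3: leaves = {5,7}. Remove smallest leaf 5, emit neighbor 8.
Step 4: leaves = {7,8}. Remove smallest leaf 7, emit neighbor 4.
Step 5: leaves = {4,8}. Remove smallest leaf 4, emit neighbor 6.
Step 6: leaves = {6,8}. Remove smallest leaf 6, emit neighbor 3.
Done: 2 vertices remain (3, 8). Sequence = [5 7 8 4 6 3]

Answer: 5 7 8 4 6 3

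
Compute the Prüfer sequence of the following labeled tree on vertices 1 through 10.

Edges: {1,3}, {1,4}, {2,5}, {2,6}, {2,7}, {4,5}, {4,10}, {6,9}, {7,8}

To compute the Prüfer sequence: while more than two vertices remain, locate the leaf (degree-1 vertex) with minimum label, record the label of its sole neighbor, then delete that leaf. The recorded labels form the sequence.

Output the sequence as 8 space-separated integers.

Step 1: leaves = {3,8,9,10}. Remove smallest leaf 3, emit neighbor 1.
Step 2: leaves = {1,8,9,10}. Remove smallest leaf 1, emit neighbor 4.
Step 3: leaves = {8,9,10}. Remove smallest leaf 8, emit neighbor 7.
Step 4: leaves = {7,9,10}. Remove smallest leaf 7, emit neighbor 2.
Step 5: leaves = {9,10}. Remove smallest leaf 9, emit neighbor 6.
Step 6: leaves = {6,10}. Remove smallest leaf 6, emit neighbor 2.
Step 7: leaves = {2,10}. Remove smallest leaf 2, emit neighbor 5.
Step 8: leaves = {5,10}. Remove smallest leaf 5, emit neighbor 4.
Done: 2 vertices remain (4, 10). Sequence = [1 4 7 2 6 2 5 4]

Answer: 1 4 7 2 6 2 5 4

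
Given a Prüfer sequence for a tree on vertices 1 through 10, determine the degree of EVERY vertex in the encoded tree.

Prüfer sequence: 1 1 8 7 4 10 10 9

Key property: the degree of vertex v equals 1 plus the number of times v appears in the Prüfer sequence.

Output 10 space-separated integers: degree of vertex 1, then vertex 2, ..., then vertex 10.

Answer: 3 1 1 2 1 1 2 2 2 3

Derivation:
p_1 = 1: count[1] becomes 1
p_2 = 1: count[1] becomes 2
p_3 = 8: count[8] becomes 1
p_4 = 7: count[7] becomes 1
p_5 = 4: count[4] becomes 1
p_6 = 10: count[10] becomes 1
p_7 = 10: count[10] becomes 2
p_8 = 9: count[9] becomes 1
Degrees (1 + count): deg[1]=1+2=3, deg[2]=1+0=1, deg[3]=1+0=1, deg[4]=1+1=2, deg[5]=1+0=1, deg[6]=1+0=1, deg[7]=1+1=2, deg[8]=1+1=2, deg[9]=1+1=2, deg[10]=1+2=3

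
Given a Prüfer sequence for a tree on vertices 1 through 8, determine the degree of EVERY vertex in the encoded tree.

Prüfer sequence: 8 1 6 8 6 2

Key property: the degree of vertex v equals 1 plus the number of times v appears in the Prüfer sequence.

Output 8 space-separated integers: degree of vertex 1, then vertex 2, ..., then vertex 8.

p_1 = 8: count[8] becomes 1
p_2 = 1: count[1] becomes 1
p_3 = 6: count[6] becomes 1
p_4 = 8: count[8] becomes 2
p_5 = 6: count[6] becomes 2
p_6 = 2: count[2] becomes 1
Degrees (1 + count): deg[1]=1+1=2, deg[2]=1+1=2, deg[3]=1+0=1, deg[4]=1+0=1, deg[5]=1+0=1, deg[6]=1+2=3, deg[7]=1+0=1, deg[8]=1+2=3

Answer: 2 2 1 1 1 3 1 3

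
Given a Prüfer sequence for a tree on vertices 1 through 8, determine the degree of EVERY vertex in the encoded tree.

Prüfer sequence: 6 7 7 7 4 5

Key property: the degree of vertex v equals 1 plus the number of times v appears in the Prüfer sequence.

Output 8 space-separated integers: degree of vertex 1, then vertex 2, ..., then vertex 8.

p_1 = 6: count[6] becomes 1
p_2 = 7: count[7] becomes 1
p_3 = 7: count[7] becomes 2
p_4 = 7: count[7] becomes 3
p_5 = 4: count[4] becomes 1
p_6 = 5: count[5] becomes 1
Degrees (1 + count): deg[1]=1+0=1, deg[2]=1+0=1, deg[3]=1+0=1, deg[4]=1+1=2, deg[5]=1+1=2, deg[6]=1+1=2, deg[7]=1+3=4, deg[8]=1+0=1

Answer: 1 1 1 2 2 2 4 1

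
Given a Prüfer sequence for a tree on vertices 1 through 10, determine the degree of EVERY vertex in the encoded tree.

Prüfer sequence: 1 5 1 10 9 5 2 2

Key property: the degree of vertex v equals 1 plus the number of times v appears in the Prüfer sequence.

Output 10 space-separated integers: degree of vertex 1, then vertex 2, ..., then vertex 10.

Answer: 3 3 1 1 3 1 1 1 2 2

Derivation:
p_1 = 1: count[1] becomes 1
p_2 = 5: count[5] becomes 1
p_3 = 1: count[1] becomes 2
p_4 = 10: count[10] becomes 1
p_5 = 9: count[9] becomes 1
p_6 = 5: count[5] becomes 2
p_7 = 2: count[2] becomes 1
p_8 = 2: count[2] becomes 2
Degrees (1 + count): deg[1]=1+2=3, deg[2]=1+2=3, deg[3]=1+0=1, deg[4]=1+0=1, deg[5]=1+2=3, deg[6]=1+0=1, deg[7]=1+0=1, deg[8]=1+0=1, deg[9]=1+1=2, deg[10]=1+1=2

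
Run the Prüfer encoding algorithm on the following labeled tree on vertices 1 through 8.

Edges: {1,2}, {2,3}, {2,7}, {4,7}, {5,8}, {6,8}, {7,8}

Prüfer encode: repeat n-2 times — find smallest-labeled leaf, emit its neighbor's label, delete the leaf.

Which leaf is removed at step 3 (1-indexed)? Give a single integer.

Answer: 2

Derivation:
Step 1: current leaves = {1,3,4,5,6}. Remove leaf 1 (neighbor: 2).
Step 2: current leaves = {3,4,5,6}. Remove leaf 3 (neighbor: 2).
Step 3: current leaves = {2,4,5,6}. Remove leaf 2 (neighbor: 7).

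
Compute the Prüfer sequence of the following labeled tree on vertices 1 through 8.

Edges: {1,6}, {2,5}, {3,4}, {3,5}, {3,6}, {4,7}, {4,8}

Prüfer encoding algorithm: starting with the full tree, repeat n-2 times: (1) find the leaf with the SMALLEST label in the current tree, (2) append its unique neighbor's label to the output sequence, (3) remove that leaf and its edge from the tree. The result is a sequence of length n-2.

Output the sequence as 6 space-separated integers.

Step 1: leaves = {1,2,7,8}. Remove smallest leaf 1, emit neighbor 6.
Step 2: leaves = {2,6,7,8}. Remove smallest leaf 2, emit neighbor 5.
Step 3: leaves = {5,6,7,8}. Remove smallest leaf 5, emit neighbor 3.
Step 4: leaves = {6,7,8}. Remove smallest leaf 6, emit neighbor 3.
Step 5: leaves = {3,7,8}. Remove smallest leaf 3, emit neighbor 4.
Step 6: leaves = {7,8}. Remove smallest leaf 7, emit neighbor 4.
Done: 2 vertices remain (4, 8). Sequence = [6 5 3 3 4 4]

Answer: 6 5 3 3 4 4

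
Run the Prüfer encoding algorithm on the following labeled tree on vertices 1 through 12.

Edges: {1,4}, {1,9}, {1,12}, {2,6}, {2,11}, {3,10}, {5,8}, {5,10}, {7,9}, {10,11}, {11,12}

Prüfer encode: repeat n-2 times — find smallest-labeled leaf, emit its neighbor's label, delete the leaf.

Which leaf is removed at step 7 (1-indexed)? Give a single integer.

Step 1: current leaves = {3,4,6,7,8}. Remove leaf 3 (neighbor: 10).
Step 2: current leaves = {4,6,7,8}. Remove leaf 4 (neighbor: 1).
Step 3: current leaves = {6,7,8}. Remove leaf 6 (neighbor: 2).
Step 4: current leaves = {2,7,8}. Remove leaf 2 (neighbor: 11).
Step 5: current leaves = {7,8}. Remove leaf 7 (neighbor: 9).
Step 6: current leaves = {8,9}. Remove leaf 8 (neighbor: 5).
Step 7: current leaves = {5,9}. Remove leaf 5 (neighbor: 10).

Answer: 5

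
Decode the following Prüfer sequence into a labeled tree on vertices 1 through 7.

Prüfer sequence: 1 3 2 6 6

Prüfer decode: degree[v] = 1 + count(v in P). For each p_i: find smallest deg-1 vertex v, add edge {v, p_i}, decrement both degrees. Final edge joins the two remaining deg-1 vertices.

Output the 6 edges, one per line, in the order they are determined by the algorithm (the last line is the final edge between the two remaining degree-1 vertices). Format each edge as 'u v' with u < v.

Initial degrees: {1:2, 2:2, 3:2, 4:1, 5:1, 6:3, 7:1}
Step 1: smallest deg-1 vertex = 4, p_1 = 1. Add edge {1,4}. Now deg[4]=0, deg[1]=1.
Step 2: smallest deg-1 vertex = 1, p_2 = 3. Add edge {1,3}. Now deg[1]=0, deg[3]=1.
Step 3: smallest deg-1 vertex = 3, p_3 = 2. Add edge {2,3}. Now deg[3]=0, deg[2]=1.
Step 4: smallest deg-1 vertex = 2, p_4 = 6. Add edge {2,6}. Now deg[2]=0, deg[6]=2.
Step 5: smallest deg-1 vertex = 5, p_5 = 6. Add edge {5,6}. Now deg[5]=0, deg[6]=1.
Final: two remaining deg-1 vertices are 6, 7. Add edge {6,7}.

Answer: 1 4
1 3
2 3
2 6
5 6
6 7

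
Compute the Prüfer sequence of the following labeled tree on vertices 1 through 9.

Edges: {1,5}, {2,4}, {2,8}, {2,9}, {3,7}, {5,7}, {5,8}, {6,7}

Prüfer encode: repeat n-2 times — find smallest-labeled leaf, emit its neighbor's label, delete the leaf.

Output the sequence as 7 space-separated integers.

Step 1: leaves = {1,3,4,6,9}. Remove smallest leaf 1, emit neighbor 5.
Step 2: leaves = {3,4,6,9}. Remove smallest leaf 3, emit neighbor 7.
Step 3: leaves = {4,6,9}. Remove smallest leaf 4, emit neighbor 2.
Step 4: leaves = {6,9}. Remove smallest leaf 6, emit neighbor 7.
Step 5: leaves = {7,9}. Remove smallest leaf 7, emit neighbor 5.
Step 6: leaves = {5,9}. Remove smallest leaf 5, emit neighbor 8.
Step 7: leaves = {8,9}. Remove smallest leaf 8, emit neighbor 2.
Done: 2 vertices remain (2, 9). Sequence = [5 7 2 7 5 8 2]

Answer: 5 7 2 7 5 8 2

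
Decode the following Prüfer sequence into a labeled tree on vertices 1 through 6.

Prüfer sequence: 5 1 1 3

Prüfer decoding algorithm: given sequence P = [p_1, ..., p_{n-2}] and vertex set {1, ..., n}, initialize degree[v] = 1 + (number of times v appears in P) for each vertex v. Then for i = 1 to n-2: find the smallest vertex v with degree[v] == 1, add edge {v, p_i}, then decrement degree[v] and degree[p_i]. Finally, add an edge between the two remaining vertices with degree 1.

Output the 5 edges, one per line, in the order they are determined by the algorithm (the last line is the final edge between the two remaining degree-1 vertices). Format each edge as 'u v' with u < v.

Initial degrees: {1:3, 2:1, 3:2, 4:1, 5:2, 6:1}
Step 1: smallest deg-1 vertex = 2, p_1 = 5. Add edge {2,5}. Now deg[2]=0, deg[5]=1.
Step 2: smallest deg-1 vertex = 4, p_2 = 1. Add edge {1,4}. Now deg[4]=0, deg[1]=2.
Step 3: smallest deg-1 vertex = 5, p_3 = 1. Add edge {1,5}. Now deg[5]=0, deg[1]=1.
Step 4: smallest deg-1 vertex = 1, p_4 = 3. Add edge {1,3}. Now deg[1]=0, deg[3]=1.
Final: two remaining deg-1 vertices are 3, 6. Add edge {3,6}.

Answer: 2 5
1 4
1 5
1 3
3 6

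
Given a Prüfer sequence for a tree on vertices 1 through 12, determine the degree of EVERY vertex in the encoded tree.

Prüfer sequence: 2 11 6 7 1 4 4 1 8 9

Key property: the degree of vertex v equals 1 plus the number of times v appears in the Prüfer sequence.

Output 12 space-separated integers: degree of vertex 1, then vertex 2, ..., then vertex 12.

p_1 = 2: count[2] becomes 1
p_2 = 11: count[11] becomes 1
p_3 = 6: count[6] becomes 1
p_4 = 7: count[7] becomes 1
p_5 = 1: count[1] becomes 1
p_6 = 4: count[4] becomes 1
p_7 = 4: count[4] becomes 2
p_8 = 1: count[1] becomes 2
p_9 = 8: count[8] becomes 1
p_10 = 9: count[9] becomes 1
Degrees (1 + count): deg[1]=1+2=3, deg[2]=1+1=2, deg[3]=1+0=1, deg[4]=1+2=3, deg[5]=1+0=1, deg[6]=1+1=2, deg[7]=1+1=2, deg[8]=1+1=2, deg[9]=1+1=2, deg[10]=1+0=1, deg[11]=1+1=2, deg[12]=1+0=1

Answer: 3 2 1 3 1 2 2 2 2 1 2 1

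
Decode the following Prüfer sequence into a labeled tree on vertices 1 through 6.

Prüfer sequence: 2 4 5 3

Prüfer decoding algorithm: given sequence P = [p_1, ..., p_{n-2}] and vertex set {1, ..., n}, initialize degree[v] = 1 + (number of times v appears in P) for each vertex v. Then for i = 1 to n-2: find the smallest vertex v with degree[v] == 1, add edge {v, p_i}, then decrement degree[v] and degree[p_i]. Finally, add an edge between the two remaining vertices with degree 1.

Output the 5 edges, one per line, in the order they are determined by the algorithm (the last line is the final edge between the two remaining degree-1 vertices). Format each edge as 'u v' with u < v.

Initial degrees: {1:1, 2:2, 3:2, 4:2, 5:2, 6:1}
Step 1: smallest deg-1 vertex = 1, p_1 = 2. Add edge {1,2}. Now deg[1]=0, deg[2]=1.
Step 2: smallest deg-1 vertex = 2, p_2 = 4. Add edge {2,4}. Now deg[2]=0, deg[4]=1.
Step 3: smallest deg-1 vertex = 4, p_3 = 5. Add edge {4,5}. Now deg[4]=0, deg[5]=1.
Step 4: smallest deg-1 vertex = 5, p_4 = 3. Add edge {3,5}. Now deg[5]=0, deg[3]=1.
Final: two remaining deg-1 vertices are 3, 6. Add edge {3,6}.

Answer: 1 2
2 4
4 5
3 5
3 6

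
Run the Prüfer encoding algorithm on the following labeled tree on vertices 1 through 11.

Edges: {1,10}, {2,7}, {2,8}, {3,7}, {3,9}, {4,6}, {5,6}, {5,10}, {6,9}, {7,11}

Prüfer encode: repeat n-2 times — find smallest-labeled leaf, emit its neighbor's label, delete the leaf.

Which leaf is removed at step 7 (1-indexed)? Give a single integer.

Answer: 6

Derivation:
Step 1: current leaves = {1,4,8,11}. Remove leaf 1 (neighbor: 10).
Step 2: current leaves = {4,8,10,11}. Remove leaf 4 (neighbor: 6).
Step 3: current leaves = {8,10,11}. Remove leaf 8 (neighbor: 2).
Step 4: current leaves = {2,10,11}. Remove leaf 2 (neighbor: 7).
Step 5: current leaves = {10,11}. Remove leaf 10 (neighbor: 5).
Step 6: current leaves = {5,11}. Remove leaf 5 (neighbor: 6).
Step 7: current leaves = {6,11}. Remove leaf 6 (neighbor: 9).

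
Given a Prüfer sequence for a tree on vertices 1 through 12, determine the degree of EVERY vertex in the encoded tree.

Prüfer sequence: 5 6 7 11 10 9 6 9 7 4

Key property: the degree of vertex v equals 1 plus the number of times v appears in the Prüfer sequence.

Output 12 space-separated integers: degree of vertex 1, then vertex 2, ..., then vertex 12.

p_1 = 5: count[5] becomes 1
p_2 = 6: count[6] becomes 1
p_3 = 7: count[7] becomes 1
p_4 = 11: count[11] becomes 1
p_5 = 10: count[10] becomes 1
p_6 = 9: count[9] becomes 1
p_7 = 6: count[6] becomes 2
p_8 = 9: count[9] becomes 2
p_9 = 7: count[7] becomes 2
p_10 = 4: count[4] becomes 1
Degrees (1 + count): deg[1]=1+0=1, deg[2]=1+0=1, deg[3]=1+0=1, deg[4]=1+1=2, deg[5]=1+1=2, deg[6]=1+2=3, deg[7]=1+2=3, deg[8]=1+0=1, deg[9]=1+2=3, deg[10]=1+1=2, deg[11]=1+1=2, deg[12]=1+0=1

Answer: 1 1 1 2 2 3 3 1 3 2 2 1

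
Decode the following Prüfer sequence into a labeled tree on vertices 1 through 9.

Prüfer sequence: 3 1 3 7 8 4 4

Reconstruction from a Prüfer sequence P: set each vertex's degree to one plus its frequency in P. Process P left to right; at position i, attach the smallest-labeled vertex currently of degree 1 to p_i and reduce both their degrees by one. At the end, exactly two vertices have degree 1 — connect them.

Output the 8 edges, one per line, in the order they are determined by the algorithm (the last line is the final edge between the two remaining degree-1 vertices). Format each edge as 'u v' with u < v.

Answer: 2 3
1 5
1 3
3 7
6 8
4 7
4 8
4 9

Derivation:
Initial degrees: {1:2, 2:1, 3:3, 4:3, 5:1, 6:1, 7:2, 8:2, 9:1}
Step 1: smallest deg-1 vertex = 2, p_1 = 3. Add edge {2,3}. Now deg[2]=0, deg[3]=2.
Step 2: smallest deg-1 vertex = 5, p_2 = 1. Add edge {1,5}. Now deg[5]=0, deg[1]=1.
Step 3: smallest deg-1 vertex = 1, p_3 = 3. Add edge {1,3}. Now deg[1]=0, deg[3]=1.
Step 4: smallest deg-1 vertex = 3, p_4 = 7. Add edge {3,7}. Now deg[3]=0, deg[7]=1.
Step 5: smallest deg-1 vertex = 6, p_5 = 8. Add edge {6,8}. Now deg[6]=0, deg[8]=1.
Step 6: smallest deg-1 vertex = 7, p_6 = 4. Add edge {4,7}. Now deg[7]=0, deg[4]=2.
Step 7: smallest deg-1 vertex = 8, p_7 = 4. Add edge {4,8}. Now deg[8]=0, deg[4]=1.
Final: two remaining deg-1 vertices are 4, 9. Add edge {4,9}.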